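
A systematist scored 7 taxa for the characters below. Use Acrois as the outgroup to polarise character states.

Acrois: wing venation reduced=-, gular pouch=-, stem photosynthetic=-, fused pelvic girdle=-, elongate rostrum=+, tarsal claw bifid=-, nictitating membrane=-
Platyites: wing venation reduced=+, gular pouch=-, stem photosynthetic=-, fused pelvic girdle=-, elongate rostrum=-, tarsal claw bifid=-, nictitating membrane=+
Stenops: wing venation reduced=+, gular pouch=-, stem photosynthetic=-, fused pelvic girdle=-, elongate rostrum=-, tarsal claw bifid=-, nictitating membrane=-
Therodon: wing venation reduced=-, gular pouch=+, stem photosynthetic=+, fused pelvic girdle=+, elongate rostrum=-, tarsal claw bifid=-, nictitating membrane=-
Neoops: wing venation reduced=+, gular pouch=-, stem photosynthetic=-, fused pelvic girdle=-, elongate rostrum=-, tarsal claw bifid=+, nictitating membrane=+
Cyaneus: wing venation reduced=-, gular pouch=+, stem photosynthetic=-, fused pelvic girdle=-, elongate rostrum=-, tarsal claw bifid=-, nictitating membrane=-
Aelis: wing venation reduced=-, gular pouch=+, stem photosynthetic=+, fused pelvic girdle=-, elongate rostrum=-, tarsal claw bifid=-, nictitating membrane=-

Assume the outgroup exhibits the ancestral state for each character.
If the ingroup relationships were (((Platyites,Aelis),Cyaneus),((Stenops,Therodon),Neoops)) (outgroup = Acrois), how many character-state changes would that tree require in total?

Map each character onto (((Platyites,Aelis),Cyaneus),((Stenops,Therodon),Neoops)) (rooted by Acrois) and count the minimum state changes it requires (Fitch parsimony):
wing venation reduced: 3; gular pouch: 3; stem photosynthetic: 2; fused pelvic girdle: 1; elongate rostrum: 1; tarsal claw bifid: 1; nictitating membrane: 2.
Total tree length = 13.

13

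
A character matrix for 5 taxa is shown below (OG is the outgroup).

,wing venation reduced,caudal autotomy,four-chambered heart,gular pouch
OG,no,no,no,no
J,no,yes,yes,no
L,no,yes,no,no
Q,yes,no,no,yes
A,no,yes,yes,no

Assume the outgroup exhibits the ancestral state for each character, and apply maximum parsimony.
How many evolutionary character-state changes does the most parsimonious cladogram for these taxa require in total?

4

The outgroup has state 'no' for every character, so 'yes' is the derived state throughout.
wing venation reduced (derived state 'yes') is unique to Q (autapomorphy; uninformative for grouping).
Only A, J, and L show the derived state 'yes' for caudal autotomy, supporting them as a clade.
four-chambered heart (derived state 'yes') is shared by A and J — a synapomorphy uniting that clade.
gular pouch: derived state 'yes' in Q only — an autapomorphy, so it tells us nothing about relationships among taxa.
Most parsimonious ingroup topology: (((J,A),L),Q).
Changes per character on this tree: wing venation reduced: 1; caudal autotomy: 1; four-chambered heart: 1; gular pouch: 1.
Total = 4.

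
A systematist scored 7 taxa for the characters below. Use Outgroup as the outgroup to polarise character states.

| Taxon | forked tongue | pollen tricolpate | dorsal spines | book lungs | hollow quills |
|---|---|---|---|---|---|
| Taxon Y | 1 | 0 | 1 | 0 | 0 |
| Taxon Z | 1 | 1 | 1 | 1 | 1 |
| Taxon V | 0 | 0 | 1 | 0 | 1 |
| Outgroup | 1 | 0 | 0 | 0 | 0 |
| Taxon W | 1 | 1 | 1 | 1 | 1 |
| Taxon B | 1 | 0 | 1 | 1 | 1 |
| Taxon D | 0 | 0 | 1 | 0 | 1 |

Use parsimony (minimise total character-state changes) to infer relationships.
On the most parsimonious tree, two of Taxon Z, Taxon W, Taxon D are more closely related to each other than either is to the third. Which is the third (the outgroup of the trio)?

Taxon D

Character polarity is set by the outgroup: the derived state is whichever differs from the outgroup's state, so for forked tongue the derived state is '0', and for the remaining characters it is '1'.
Only Taxon D and Taxon V show the derived state '0' for forked tongue, supporting them as a clade.
Only Taxon W and Taxon Z show the derived state '1' for pollen tricolpate, supporting them as a clade.
All ingroup taxa share the derived state '1' for dorsal spines; it defines the ingroup but does not resolve relationships within it.
book lungs: derived state '1' in Taxon B, Taxon W, and Taxon Z only — synapomorphy for {Taxon B, Taxon W, Taxon Z}.
hollow quills: derived state '1' in Taxon B, Taxon D, Taxon V, Taxon W, and Taxon Z only — synapomorphy for {Taxon B, Taxon D, Taxon V, Taxon W, Taxon Z}.
Most parsimonious ingroup topology: (Taxon Y,(((Taxon W,Taxon Z),Taxon B),(Taxon D,Taxon V))).
Taxon Z and Taxon W share a more recent common ancestor with each other than either does with Taxon D, so Taxon D is the least closely related of the three.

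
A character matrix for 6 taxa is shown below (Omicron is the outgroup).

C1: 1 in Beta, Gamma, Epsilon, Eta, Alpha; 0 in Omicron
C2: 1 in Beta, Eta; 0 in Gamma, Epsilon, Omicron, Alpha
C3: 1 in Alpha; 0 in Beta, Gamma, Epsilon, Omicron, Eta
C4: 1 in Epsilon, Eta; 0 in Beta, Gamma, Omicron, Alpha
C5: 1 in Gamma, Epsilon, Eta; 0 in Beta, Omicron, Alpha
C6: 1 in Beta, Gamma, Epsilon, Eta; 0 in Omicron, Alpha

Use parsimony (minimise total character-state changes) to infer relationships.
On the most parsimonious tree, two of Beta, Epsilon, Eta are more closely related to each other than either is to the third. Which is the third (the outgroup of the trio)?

The outgroup has state '0' for every character, so '1' is the derived state throughout.
All ingroup taxa share the derived state '1' for C1; it defines the ingroup but does not resolve relationships within it.
C2 groups Beta and Eta, which is incompatible with the clades supported by the remaining characters; treating it as convergent (homoplasy) costs fewer steps than any alternative tree.
C3 (derived state '1') is unique to Alpha (autapomorphy; uninformative for grouping).
C4 (derived state '1') is shared by Epsilon and Eta — a synapomorphy uniting that clade.
Only Epsilon, Eta, and Gamma show the derived state '1' for C5, supporting them as a clade.
Only Beta, Epsilon, Eta, and Gamma show the derived state '1' for C6, supporting them as a clade.
Most parsimonious ingroup topology: (((Gamma,(Epsilon,Eta)),Beta),Alpha).
Epsilon and Eta share a more recent common ancestor with each other than either does with Beta, so Beta is the least closely related of the three.

Beta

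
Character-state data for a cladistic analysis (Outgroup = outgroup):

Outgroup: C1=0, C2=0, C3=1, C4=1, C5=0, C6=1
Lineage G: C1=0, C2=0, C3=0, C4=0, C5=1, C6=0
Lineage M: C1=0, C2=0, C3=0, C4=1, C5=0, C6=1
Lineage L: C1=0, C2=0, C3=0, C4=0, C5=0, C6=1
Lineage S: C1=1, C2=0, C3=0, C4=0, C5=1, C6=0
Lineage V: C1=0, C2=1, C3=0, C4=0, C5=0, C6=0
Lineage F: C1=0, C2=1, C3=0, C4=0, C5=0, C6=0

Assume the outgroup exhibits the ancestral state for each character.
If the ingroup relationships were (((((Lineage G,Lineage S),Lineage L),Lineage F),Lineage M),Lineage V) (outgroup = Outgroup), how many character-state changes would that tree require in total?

10

Map each character onto (((((Lineage G,Lineage S),Lineage L),Lineage F),Lineage M),Lineage V) (rooted by Outgroup) and count the minimum state changes it requires (Fitch parsimony):
C1: 1; C2: 2; C3: 1; C4: 2; C5: 1; C6: 3.
Total tree length = 10.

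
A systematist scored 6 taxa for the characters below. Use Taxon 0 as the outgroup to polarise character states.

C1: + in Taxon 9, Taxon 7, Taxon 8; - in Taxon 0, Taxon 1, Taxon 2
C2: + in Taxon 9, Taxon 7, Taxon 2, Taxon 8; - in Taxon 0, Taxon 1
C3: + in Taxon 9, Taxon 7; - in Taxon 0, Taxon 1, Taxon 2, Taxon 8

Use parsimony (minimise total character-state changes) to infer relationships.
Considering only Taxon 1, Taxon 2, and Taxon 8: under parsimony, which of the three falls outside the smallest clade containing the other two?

The outgroup has state '-' for every character, so '+' is the derived state throughout.
C1 (derived state '+') is shared by Taxon 7, Taxon 8, and Taxon 9 — a synapomorphy uniting that clade.
C2 (derived state '+') is shared by Taxon 2, Taxon 7, Taxon 8, and Taxon 9 — a synapomorphy uniting that clade.
C3: derived state '+' in Taxon 7 and Taxon 9 only — synapomorphy for {Taxon 7, Taxon 9}.
Most parsimonious ingroup topology: (((Taxon 8,(Taxon 7,Taxon 9)),Taxon 2),Taxon 1).
Taxon 8 and Taxon 2 share a more recent common ancestor with each other than either does with Taxon 1, so Taxon 1 is the least closely related of the three.

Taxon 1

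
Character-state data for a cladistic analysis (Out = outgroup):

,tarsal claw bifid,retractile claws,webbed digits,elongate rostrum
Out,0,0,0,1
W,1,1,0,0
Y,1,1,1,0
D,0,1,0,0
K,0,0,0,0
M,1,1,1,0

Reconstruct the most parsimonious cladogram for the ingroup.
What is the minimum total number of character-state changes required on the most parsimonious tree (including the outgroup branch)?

4

Character polarity is set by the outgroup: the derived state is whichever differs from the outgroup's state, so for elongate rostrum the derived state is '0', and for the remaining characters it is '1'.
tarsal claw bifid (derived state '1') is shared by M, W, and Y — a synapomorphy uniting that clade.
retractile claws (derived state '1') is shared by D, M, W, and Y — a synapomorphy uniting that clade.
webbed digits (derived state '1') is shared by M and Y — a synapomorphy uniting that clade.
All ingroup taxa share the derived state '0' for elongate rostrum; it defines the ingroup but does not resolve relationships within it.
Most parsimonious ingroup topology: (((W,(Y,M)),D),K).
Changes per character on this tree: tarsal claw bifid: 1; retractile claws: 1; webbed digits: 1; elongate rostrum: 1.
Total = 4.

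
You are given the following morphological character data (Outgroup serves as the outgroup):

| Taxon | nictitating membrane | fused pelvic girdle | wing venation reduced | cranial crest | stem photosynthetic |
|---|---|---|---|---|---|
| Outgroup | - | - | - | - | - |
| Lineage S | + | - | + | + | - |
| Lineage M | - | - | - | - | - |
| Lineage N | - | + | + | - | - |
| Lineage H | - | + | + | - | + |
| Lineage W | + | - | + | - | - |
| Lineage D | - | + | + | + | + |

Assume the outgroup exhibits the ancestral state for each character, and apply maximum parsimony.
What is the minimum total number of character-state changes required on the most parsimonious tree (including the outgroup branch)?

The outgroup has state '-' for every character, so '+' is the derived state throughout.
nictitating membrane (derived state '+') is shared by Lineage S and Lineage W — a synapomorphy uniting that clade.
fused pelvic girdle: derived state '+' in Lineage D, Lineage H, and Lineage N only — synapomorphy for {Lineage D, Lineage H, Lineage N}.
Only Lineage D, Lineage H, Lineage N, Lineage S, and Lineage W show the derived state '+' for wing venation reduced, supporting them as a clade.
cranial crest (state '+') occurs in Lineage D and Lineage S but conflicts with the nesting implied by the other characters — most parsimoniously interpreted as homoplasy.
stem photosynthetic (derived state '+') is shared by Lineage D and Lineage H — a synapomorphy uniting that clade.
Most parsimonious ingroup topology: (((Lineage S,Lineage W),(Lineage N,(Lineage H,Lineage D))),Lineage M).
Changes per character on this tree: nictitating membrane: 1; fused pelvic girdle: 1; wing venation reduced: 1; cranial crest: 2; stem photosynthetic: 1.
Total = 6.

6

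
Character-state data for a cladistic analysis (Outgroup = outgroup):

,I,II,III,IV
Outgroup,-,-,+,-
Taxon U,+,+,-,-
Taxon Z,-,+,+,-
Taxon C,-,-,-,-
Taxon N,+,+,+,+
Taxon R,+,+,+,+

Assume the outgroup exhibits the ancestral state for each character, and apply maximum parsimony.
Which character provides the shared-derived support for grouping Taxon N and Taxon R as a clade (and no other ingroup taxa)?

IV

Character polarity is set by the outgroup: the derived state is whichever differs from the outgroup's state, so for III the derived state is '-', and for the remaining characters it is '+'.
I (derived state '+') is shared by Taxon N, Taxon R, and Taxon U — a synapomorphy uniting that clade.
II (derived state '+') is shared by Taxon N, Taxon R, Taxon U, and Taxon Z — a synapomorphy uniting that clade.
III (state '-') occurs in Taxon C and Taxon U but conflicts with the nesting implied by the other characters — most parsimoniously interpreted as homoplasy.
IV: derived state '+' in Taxon N and Taxon R only — synapomorphy for {Taxon N, Taxon R}.
Most parsimonious ingroup topology: (((Taxon U,(Taxon N,Taxon R)),Taxon Z),Taxon C).
The clade {Taxon N, Taxon R} is supported by IV: its derived state '+' occurs in exactly those taxa and in no other taxon (including the outgroup).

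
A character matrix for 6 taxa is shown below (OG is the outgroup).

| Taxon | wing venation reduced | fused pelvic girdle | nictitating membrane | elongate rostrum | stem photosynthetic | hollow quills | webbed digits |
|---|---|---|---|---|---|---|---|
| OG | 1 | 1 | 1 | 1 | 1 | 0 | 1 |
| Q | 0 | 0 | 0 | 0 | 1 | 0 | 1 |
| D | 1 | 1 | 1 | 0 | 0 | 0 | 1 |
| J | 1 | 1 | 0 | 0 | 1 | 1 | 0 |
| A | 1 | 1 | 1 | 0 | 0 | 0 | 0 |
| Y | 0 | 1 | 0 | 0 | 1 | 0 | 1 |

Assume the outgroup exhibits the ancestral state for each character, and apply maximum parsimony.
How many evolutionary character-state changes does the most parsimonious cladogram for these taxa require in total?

Character polarity is set by the outgroup: the derived state is whichever differs from the outgroup's state, so for wing venation reduced, fused pelvic girdle, nictitating membrane, elongate rostrum, stem photosynthetic, webbed digits the derived state is '0', and for the remaining characters it is '1'.
wing venation reduced (derived state '0') is shared by Q and Y — a synapomorphy uniting that clade.
fused pelvic girdle (derived state '0') is unique to Q (autapomorphy; uninformative for grouping).
nictitating membrane (derived state '0') is shared by J, Q, and Y — a synapomorphy uniting that clade.
All ingroup taxa share the derived state '0' for elongate rostrum; it defines the ingroup but does not resolve relationships within it.
stem photosynthetic: derived state '0' in A and D only — synapomorphy for {A, D}.
hollow quills: derived state '1' in J only — an autapomorphy, so it tells us nothing about relationships among taxa.
webbed digits (state '0') occurs in A and J but conflicts with the nesting implied by the other characters — most parsimoniously interpreted as homoplasy.
Most parsimonious ingroup topology: (((Q,Y),J),(D,A)).
Changes per character on this tree: wing venation reduced: 1; fused pelvic girdle: 1; nictitating membrane: 1; elongate rostrum: 1; stem photosynthetic: 1; hollow quills: 1; webbed digits: 2.
Total = 8.

8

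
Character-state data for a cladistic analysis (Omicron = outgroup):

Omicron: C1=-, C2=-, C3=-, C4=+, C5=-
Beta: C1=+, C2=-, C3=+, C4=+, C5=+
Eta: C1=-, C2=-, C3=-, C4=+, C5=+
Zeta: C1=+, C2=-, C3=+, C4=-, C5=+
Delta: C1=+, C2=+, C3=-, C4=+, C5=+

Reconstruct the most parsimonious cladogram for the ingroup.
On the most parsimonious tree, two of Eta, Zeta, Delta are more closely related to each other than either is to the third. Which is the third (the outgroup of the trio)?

Character polarity is set by the outgroup: the derived state is whichever differs from the outgroup's state, so for C4 the derived state is '-', and for the remaining characters it is '+'.
C1 (derived state '+') is shared by Beta, Delta, and Zeta — a synapomorphy uniting that clade.
C2 (derived state '+') is unique to Delta (autapomorphy; uninformative for grouping).
C3: derived state '+' in Beta and Zeta only — synapomorphy for {Beta, Zeta}.
C4 (derived state '-') is unique to Zeta (autapomorphy; uninformative for grouping).
All ingroup taxa share the derived state '+' for C5; it defines the ingroup but does not resolve relationships within it.
Most parsimonious ingroup topology: (((Beta,Zeta),Delta),Eta).
Zeta and Delta share a more recent common ancestor with each other than either does with Eta, so Eta is the least closely related of the three.

Eta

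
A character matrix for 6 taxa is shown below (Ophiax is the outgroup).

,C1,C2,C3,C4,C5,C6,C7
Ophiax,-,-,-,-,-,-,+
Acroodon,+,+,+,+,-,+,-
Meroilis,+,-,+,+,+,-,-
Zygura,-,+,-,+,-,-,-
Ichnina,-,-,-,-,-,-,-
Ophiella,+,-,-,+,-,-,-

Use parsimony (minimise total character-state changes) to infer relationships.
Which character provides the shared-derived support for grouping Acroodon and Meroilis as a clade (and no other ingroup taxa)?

Character polarity is set by the outgroup: the derived state is whichever differs from the outgroup's state, so for C7 the derived state is '-', and for the remaining characters it is '+'.
C1: derived state '+' in Acroodon, Meroilis, and Ophiella only — synapomorphy for {Acroodon, Meroilis, Ophiella}.
C2 (state '+') occurs in Acroodon and Zygura but conflicts with the nesting implied by the other characters — most parsimoniously interpreted as homoplasy.
C3: derived state '+' in Acroodon and Meroilis only — synapomorphy for {Acroodon, Meroilis}.
C4 (derived state '+') is shared by Acroodon, Meroilis, Ophiella, and Zygura — a synapomorphy uniting that clade.
C5 (derived state '+') is unique to Meroilis (autapomorphy; uninformative for grouping).
C6 (derived state '+') is unique to Acroodon (autapomorphy; uninformative for grouping).
All ingroup taxa share the derived state '-' for C7; it defines the ingroup but does not resolve relationships within it.
Most parsimonious ingroup topology: ((((Acroodon,Meroilis),Ophiella),Zygura),Ichnina).
The clade {Acroodon, Meroilis} is supported by C3: its derived state '+' occurs in exactly those taxa and in no other taxon (including the outgroup).

C3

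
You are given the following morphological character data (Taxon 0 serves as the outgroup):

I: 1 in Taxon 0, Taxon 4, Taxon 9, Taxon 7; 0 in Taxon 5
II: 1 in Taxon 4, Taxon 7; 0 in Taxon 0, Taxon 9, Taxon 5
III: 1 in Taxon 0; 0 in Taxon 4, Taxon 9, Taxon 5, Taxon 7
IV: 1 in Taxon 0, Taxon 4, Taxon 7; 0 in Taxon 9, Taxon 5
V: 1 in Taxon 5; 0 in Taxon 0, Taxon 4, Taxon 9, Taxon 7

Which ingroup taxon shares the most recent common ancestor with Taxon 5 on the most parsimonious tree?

Character polarity is set by the outgroup: the derived state is whichever differs from the outgroup's state, so for I, III, IV the derived state is '0', and for the remaining characters it is '1'.
I (derived state '0') is unique to Taxon 5 (autapomorphy; uninformative for grouping).
Only Taxon 4 and Taxon 7 show the derived state '1' for II, supporting them as a clade.
All ingroup taxa share the derived state '0' for III; it defines the ingroup but does not resolve relationships within it.
Only Taxon 5 and Taxon 9 show the derived state '0' for IV, supporting them as a clade.
V (derived state '1') is unique to Taxon 5 (autapomorphy; uninformative for grouping).
Most parsimonious ingroup topology: ((Taxon 4,Taxon 7),(Taxon 9,Taxon 5)).
Taxon 5 and Taxon 9 form a cherry on this tree, so they are sister taxa.

Taxon 9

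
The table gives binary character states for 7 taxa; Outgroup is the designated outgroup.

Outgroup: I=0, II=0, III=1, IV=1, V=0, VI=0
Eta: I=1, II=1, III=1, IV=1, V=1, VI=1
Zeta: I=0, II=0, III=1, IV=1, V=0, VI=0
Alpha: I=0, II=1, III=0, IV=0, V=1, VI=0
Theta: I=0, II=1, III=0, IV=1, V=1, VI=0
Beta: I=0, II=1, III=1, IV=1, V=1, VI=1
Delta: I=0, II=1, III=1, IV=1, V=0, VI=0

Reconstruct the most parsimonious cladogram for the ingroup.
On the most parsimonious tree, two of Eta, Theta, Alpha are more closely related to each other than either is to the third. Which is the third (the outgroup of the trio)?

Character polarity is set by the outgroup: the derived state is whichever differs from the outgroup's state, so for III, IV the derived state is '0', and for the remaining characters it is '1'.
I (derived state '1') is unique to Eta (autapomorphy; uninformative for grouping).
II (derived state '1') is shared by Alpha, Beta, Delta, Eta, and Theta — a synapomorphy uniting that clade.
Only Alpha and Theta show the derived state '0' for III, supporting them as a clade.
IV: derived state '0' in Alpha only — an autapomorphy, so it tells us nothing about relationships among taxa.
V: derived state '1' in Alpha, Beta, Eta, and Theta only — synapomorphy for {Alpha, Beta, Eta, Theta}.
VI (derived state '1') is shared by Beta and Eta — a synapomorphy uniting that clade.
Most parsimonious ingroup topology: ((((Eta,Beta),(Alpha,Theta)),Delta),Zeta).
Alpha and Theta share a more recent common ancestor with each other than either does with Eta, so Eta is the least closely related of the three.

Eta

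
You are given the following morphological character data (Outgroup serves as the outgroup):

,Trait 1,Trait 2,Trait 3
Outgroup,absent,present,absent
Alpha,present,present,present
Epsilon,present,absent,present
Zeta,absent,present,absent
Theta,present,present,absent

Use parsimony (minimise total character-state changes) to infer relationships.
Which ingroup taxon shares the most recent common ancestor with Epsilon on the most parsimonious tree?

Character polarity is set by the outgroup: the derived state is whichever differs from the outgroup's state, so for Trait 2 the derived state is 'absent', and for the remaining characters it is 'present'.
Trait 1 (derived state 'present') is shared by Alpha, Epsilon, and Theta — a synapomorphy uniting that clade.
Trait 2: derived state 'absent' in Epsilon only — an autapomorphy, so it tells us nothing about relationships among taxa.
Trait 3: derived state 'present' in Alpha and Epsilon only — synapomorphy for {Alpha, Epsilon}.
Most parsimonious ingroup topology: (((Alpha,Epsilon),Theta),Zeta).
Epsilon and Alpha form a cherry on this tree, so they are sister taxa.

Alpha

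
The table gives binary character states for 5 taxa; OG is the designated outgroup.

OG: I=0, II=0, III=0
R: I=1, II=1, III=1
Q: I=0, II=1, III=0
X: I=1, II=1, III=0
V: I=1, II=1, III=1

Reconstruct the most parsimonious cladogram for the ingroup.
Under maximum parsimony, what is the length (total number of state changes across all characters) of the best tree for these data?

3

The outgroup has state '0' for every character, so '1' is the derived state throughout.
I: derived state '1' in R, V, and X only — synapomorphy for {R, V, X}.
All ingroup taxa share the derived state '1' for II; it defines the ingroup but does not resolve relationships within it.
III: derived state '1' in R and V only — synapomorphy for {R, V}.
Most parsimonious ingroup topology: (((R,V),X),Q).
Changes per character on this tree: I: 1; II: 1; III: 1.
Total = 3.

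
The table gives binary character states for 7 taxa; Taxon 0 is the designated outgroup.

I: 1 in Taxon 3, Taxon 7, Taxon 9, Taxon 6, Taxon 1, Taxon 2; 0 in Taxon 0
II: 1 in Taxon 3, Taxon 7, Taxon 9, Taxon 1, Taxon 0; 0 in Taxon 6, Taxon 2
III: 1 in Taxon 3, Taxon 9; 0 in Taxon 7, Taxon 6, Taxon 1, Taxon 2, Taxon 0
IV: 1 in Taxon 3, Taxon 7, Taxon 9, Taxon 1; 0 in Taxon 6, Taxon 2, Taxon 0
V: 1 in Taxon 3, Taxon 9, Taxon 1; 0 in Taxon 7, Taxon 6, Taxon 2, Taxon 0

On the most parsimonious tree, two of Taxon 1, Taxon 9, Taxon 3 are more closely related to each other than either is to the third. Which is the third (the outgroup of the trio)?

Character polarity is set by the outgroup: the derived state is whichever differs from the outgroup's state, so for II the derived state is '0', and for the remaining characters it is '1'.
All ingroup taxa share the derived state '1' for I; it defines the ingroup but does not resolve relationships within it.
Only Taxon 2 and Taxon 6 show the derived state '0' for II, supporting them as a clade.
III (derived state '1') is shared by Taxon 3 and Taxon 9 — a synapomorphy uniting that clade.
IV: derived state '1' in Taxon 1, Taxon 3, Taxon 7, and Taxon 9 only — synapomorphy for {Taxon 1, Taxon 3, Taxon 7, Taxon 9}.
Only Taxon 1, Taxon 3, and Taxon 9 show the derived state '1' for V, supporting them as a clade.
Most parsimonious ingroup topology: ((((Taxon 3,Taxon 9),Taxon 1),Taxon 7),(Taxon 2,Taxon 6)).
Taxon 9 and Taxon 3 share a more recent common ancestor with each other than either does with Taxon 1, so Taxon 1 is the least closely related of the three.

Taxon 1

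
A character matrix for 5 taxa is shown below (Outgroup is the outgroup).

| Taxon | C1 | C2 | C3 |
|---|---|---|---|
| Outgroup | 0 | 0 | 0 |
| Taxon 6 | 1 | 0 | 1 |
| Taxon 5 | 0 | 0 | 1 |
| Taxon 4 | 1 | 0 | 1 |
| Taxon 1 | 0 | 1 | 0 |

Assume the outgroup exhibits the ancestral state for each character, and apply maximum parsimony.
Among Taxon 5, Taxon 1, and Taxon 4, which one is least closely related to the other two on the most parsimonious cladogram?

Taxon 1

The outgroup has state '0' for every character, so '1' is the derived state throughout.
Only Taxon 4 and Taxon 6 show the derived state '1' for C1, supporting them as a clade.
C2: derived state '1' in Taxon 1 only — an autapomorphy, so it tells us nothing about relationships among taxa.
C3 (derived state '1') is shared by Taxon 4, Taxon 5, and Taxon 6 — a synapomorphy uniting that clade.
Most parsimonious ingroup topology: (((Taxon 6,Taxon 4),Taxon 5),Taxon 1).
Taxon 5 and Taxon 4 share a more recent common ancestor with each other than either does with Taxon 1, so Taxon 1 is the least closely related of the three.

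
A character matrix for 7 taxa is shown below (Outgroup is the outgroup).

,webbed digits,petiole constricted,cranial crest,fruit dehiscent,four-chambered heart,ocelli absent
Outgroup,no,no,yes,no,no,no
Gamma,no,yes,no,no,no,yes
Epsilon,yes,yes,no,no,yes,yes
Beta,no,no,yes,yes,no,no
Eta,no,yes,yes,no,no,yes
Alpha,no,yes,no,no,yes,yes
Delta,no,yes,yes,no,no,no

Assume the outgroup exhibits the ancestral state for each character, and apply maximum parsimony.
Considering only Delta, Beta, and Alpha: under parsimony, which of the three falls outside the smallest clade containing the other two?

Character polarity is set by the outgroup: the derived state is whichever differs from the outgroup's state, so for cranial crest the derived state is 'no', and for the remaining characters it is 'yes'.
webbed digits: derived state 'yes' in Epsilon only — an autapomorphy, so it tells us nothing about relationships among taxa.
petiole constricted: derived state 'yes' in Alpha, Delta, Epsilon, Eta, and Gamma only — synapomorphy for {Alpha, Delta, Epsilon, Eta, Gamma}.
cranial crest (derived state 'no') is shared by Alpha, Epsilon, and Gamma — a synapomorphy uniting that clade.
fruit dehiscent: derived state 'yes' in Beta only — an autapomorphy, so it tells us nothing about relationships among taxa.
four-chambered heart: derived state 'yes' in Alpha and Epsilon only — synapomorphy for {Alpha, Epsilon}.
ocelli absent: derived state 'yes' in Alpha, Epsilon, Eta, and Gamma only — synapomorphy for {Alpha, Epsilon, Eta, Gamma}.
Most parsimonious ingroup topology: ((((Gamma,(Epsilon,Alpha)),Eta),Delta),Beta).
Alpha and Delta share a more recent common ancestor with each other than either does with Beta, so Beta is the least closely related of the three.

Beta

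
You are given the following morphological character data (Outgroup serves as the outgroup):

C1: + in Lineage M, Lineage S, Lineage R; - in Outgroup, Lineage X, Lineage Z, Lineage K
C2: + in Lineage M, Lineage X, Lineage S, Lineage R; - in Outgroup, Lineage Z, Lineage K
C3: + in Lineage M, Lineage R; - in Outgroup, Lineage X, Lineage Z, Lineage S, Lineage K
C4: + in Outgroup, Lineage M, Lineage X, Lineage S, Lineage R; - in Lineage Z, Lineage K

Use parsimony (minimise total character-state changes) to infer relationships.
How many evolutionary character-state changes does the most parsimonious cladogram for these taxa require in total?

4

Character polarity is set by the outgroup: the derived state is whichever differs from the outgroup's state, so for C4 the derived state is '-', and for the remaining characters it is '+'.
C1: derived state '+' in Lineage M, Lineage R, and Lineage S only — synapomorphy for {Lineage M, Lineage R, Lineage S}.
C2: derived state '+' in Lineage M, Lineage R, Lineage S, and Lineage X only — synapomorphy for {Lineage M, Lineage R, Lineage S, Lineage X}.
Only Lineage M and Lineage R show the derived state '+' for C3, supporting them as a clade.
C4: derived state '-' in Lineage K and Lineage Z only — synapomorphy for {Lineage K, Lineage Z}.
Most parsimonious ingroup topology: ((((Lineage M,Lineage R),Lineage S),Lineage X),(Lineage Z,Lineage K)).
Changes per character on this tree: C1: 1; C2: 1; C3: 1; C4: 1.
Total = 4.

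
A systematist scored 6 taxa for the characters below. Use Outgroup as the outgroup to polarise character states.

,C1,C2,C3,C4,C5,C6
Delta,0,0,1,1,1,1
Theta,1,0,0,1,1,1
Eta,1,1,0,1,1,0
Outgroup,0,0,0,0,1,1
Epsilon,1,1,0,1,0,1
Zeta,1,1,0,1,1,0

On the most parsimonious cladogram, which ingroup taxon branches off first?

Delta

Character polarity is set by the outgroup: the derived state is whichever differs from the outgroup's state, so for C5, C6 the derived state is '0', and for the remaining characters it is '1'.
C1 (derived state '1') is shared by Epsilon, Eta, Theta, and Zeta — a synapomorphy uniting that clade.
C2 (derived state '1') is shared by Epsilon, Eta, and Zeta — a synapomorphy uniting that clade.
C3: derived state '1' in Delta only — an autapomorphy, so it tells us nothing about relationships among taxa.
C4 (derived state '1') is shared by all ingroup taxa — unites the whole ingroup.
C5: derived state '0' in Epsilon only — an autapomorphy, so it tells us nothing about relationships among taxa.
C6: derived state '0' in Eta and Zeta only — synapomorphy for {Eta, Zeta}.
Most parsimonious ingroup topology: ((Theta,((Eta,Zeta),Epsilon)),Delta).
Delta is sister to the clade containing all other ingroup taxa, so it is the earliest-diverging (most basal) ingroup lineage.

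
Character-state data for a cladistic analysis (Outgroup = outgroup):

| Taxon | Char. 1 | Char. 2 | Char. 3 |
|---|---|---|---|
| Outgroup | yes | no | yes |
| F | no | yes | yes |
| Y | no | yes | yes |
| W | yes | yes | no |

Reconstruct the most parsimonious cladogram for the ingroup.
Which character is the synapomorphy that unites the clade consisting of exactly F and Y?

Char. 1

Character polarity is set by the outgroup: the derived state is whichever differs from the outgroup's state, so for Char. 1, Char. 3 the derived state is 'no', and for the remaining characters it is 'yes'.
Char. 1 (derived state 'no') is shared by F and Y — a synapomorphy uniting that clade.
All ingroup taxa share the derived state 'yes' for Char. 2; it defines the ingroup but does not resolve relationships within it.
Char. 3: derived state 'no' in W only — an autapomorphy, so it tells us nothing about relationships among taxa.
Most parsimonious ingroup topology: ((F,Y),W).
The clade {F, Y} is supported by Char. 1: its derived state 'no' occurs in exactly those taxa and in no other taxon (including the outgroup).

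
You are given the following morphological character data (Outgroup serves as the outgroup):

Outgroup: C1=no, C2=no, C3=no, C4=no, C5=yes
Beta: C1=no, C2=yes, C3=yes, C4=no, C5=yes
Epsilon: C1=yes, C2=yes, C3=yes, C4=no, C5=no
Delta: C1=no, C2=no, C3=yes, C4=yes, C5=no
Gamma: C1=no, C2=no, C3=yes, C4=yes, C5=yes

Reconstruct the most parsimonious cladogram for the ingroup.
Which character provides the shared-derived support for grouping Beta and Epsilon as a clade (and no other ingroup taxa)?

C2

Character polarity is set by the outgroup: the derived state is whichever differs from the outgroup's state, so for C5 the derived state is 'no', and for the remaining characters it is 'yes'.
C1 (derived state 'yes') is unique to Epsilon (autapomorphy; uninformative for grouping).
C2 (derived state 'yes') is shared by Beta and Epsilon — a synapomorphy uniting that clade.
All ingroup taxa share the derived state 'yes' for C3; it defines the ingroup but does not resolve relationships within it.
C4 (derived state 'yes') is shared by Delta and Gamma — a synapomorphy uniting that clade.
C5 groups Delta and Epsilon, which is incompatible with the clades supported by the remaining characters; treating it as convergent (homoplasy) costs fewer steps than any alternative tree.
Most parsimonious ingroup topology: ((Gamma,Delta),(Epsilon,Beta)).
The clade {Beta, Epsilon} is supported by C2: its derived state 'yes' occurs in exactly those taxa and in no other taxon (including the outgroup).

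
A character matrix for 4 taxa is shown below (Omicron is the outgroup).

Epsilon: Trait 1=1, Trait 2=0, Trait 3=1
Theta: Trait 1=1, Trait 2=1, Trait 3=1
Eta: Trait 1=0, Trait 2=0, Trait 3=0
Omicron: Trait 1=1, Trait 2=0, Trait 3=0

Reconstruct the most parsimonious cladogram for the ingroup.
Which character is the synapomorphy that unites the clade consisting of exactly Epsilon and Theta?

Trait 3

Character polarity is set by the outgroup: the derived state is whichever differs from the outgroup's state, so for Trait 1 the derived state is '0', and for the remaining characters it is '1'.
Trait 1 (derived state '0') is unique to Eta (autapomorphy; uninformative for grouping).
Trait 2 (derived state '1') is unique to Theta (autapomorphy; uninformative for grouping).
Trait 3 (derived state '1') is shared by Epsilon and Theta — a synapomorphy uniting that clade.
Most parsimonious ingroup topology: (Eta,(Theta,Epsilon)).
The clade {Epsilon, Theta} is supported by Trait 3: its derived state '1' occurs in exactly those taxa and in no other taxon (including the outgroup).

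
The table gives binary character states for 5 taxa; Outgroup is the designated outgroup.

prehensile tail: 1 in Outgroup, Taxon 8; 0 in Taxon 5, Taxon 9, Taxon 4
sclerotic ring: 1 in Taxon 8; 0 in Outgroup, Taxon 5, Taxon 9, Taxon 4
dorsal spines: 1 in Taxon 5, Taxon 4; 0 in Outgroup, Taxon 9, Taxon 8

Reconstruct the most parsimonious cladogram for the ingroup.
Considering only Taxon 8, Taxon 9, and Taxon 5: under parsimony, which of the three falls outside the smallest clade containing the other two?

Taxon 8

Character polarity is set by the outgroup: the derived state is whichever differs from the outgroup's state, so for prehensile tail the derived state is '0', and for the remaining characters it is '1'.
prehensile tail: derived state '0' in Taxon 4, Taxon 5, and Taxon 9 only — synapomorphy for {Taxon 4, Taxon 5, Taxon 9}.
sclerotic ring (derived state '1') is unique to Taxon 8 (autapomorphy; uninformative for grouping).
Only Taxon 4 and Taxon 5 show the derived state '1' for dorsal spines, supporting them as a clade.
Most parsimonious ingroup topology: (((Taxon 5,Taxon 4),Taxon 9),Taxon 8).
Taxon 9 and Taxon 5 share a more recent common ancestor with each other than either does with Taxon 8, so Taxon 8 is the least closely related of the three.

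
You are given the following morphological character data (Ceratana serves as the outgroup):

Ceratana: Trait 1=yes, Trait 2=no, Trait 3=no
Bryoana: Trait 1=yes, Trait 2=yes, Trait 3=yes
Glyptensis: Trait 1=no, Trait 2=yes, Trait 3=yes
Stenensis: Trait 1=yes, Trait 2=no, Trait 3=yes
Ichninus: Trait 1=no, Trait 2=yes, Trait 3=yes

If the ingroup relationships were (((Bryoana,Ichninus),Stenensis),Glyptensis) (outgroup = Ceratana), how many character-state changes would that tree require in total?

5

Map each character onto (((Bryoana,Ichninus),Stenensis),Glyptensis) (rooted by Ceratana) and count the minimum state changes it requires (Fitch parsimony):
Trait 1: 2; Trait 2: 2; Trait 3: 1.
Total tree length = 5.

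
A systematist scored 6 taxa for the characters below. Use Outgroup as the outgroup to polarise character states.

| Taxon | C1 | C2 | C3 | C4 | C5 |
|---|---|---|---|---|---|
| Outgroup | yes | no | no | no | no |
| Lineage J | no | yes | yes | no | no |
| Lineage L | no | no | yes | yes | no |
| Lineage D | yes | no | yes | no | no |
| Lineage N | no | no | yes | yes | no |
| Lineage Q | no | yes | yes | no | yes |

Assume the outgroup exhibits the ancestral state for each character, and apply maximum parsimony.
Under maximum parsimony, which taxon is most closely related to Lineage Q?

Lineage J

Character polarity is set by the outgroup: the derived state is whichever differs from the outgroup's state, so for C1 the derived state is 'no', and for the remaining characters it is 'yes'.
C1 (derived state 'no') is shared by Lineage J, Lineage L, Lineage N, and Lineage Q — a synapomorphy uniting that clade.
Only Lineage J and Lineage Q show the derived state 'yes' for C2, supporting them as a clade.
All ingroup taxa share the derived state 'yes' for C3; it defines the ingroup but does not resolve relationships within it.
C4: derived state 'yes' in Lineage L and Lineage N only — synapomorphy for {Lineage L, Lineage N}.
C5: derived state 'yes' in Lineage Q only — an autapomorphy, so it tells us nothing about relationships among taxa.
Most parsimonious ingroup topology: (((Lineage J,Lineage Q),(Lineage L,Lineage N)),Lineage D).
Lineage Q and Lineage J form a cherry on this tree, so they are sister taxa.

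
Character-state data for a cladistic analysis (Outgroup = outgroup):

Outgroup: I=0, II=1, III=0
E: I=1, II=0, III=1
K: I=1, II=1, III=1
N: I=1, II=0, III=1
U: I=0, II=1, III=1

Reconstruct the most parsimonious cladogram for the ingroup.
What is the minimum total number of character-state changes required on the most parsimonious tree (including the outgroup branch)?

3

Character polarity is set by the outgroup: the derived state is whichever differs from the outgroup's state, so for II the derived state is '0', and for the remaining characters it is '1'.
I: derived state '1' in E, K, and N only — synapomorphy for {E, K, N}.
II: derived state '0' in E and N only — synapomorphy for {E, N}.
III (derived state '1') is shared by all ingroup taxa — unites the whole ingroup.
Most parsimonious ingroup topology: (((E,N),K),U).
Changes per character on this tree: I: 1; II: 1; III: 1.
Total = 3.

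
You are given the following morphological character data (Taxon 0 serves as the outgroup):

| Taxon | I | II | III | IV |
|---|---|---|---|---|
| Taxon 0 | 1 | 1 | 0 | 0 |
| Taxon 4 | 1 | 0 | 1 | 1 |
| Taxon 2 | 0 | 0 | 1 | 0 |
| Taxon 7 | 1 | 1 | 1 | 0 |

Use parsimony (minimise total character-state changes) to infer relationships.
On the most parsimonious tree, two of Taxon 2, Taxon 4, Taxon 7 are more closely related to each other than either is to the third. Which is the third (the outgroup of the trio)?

Character polarity is set by the outgroup: the derived state is whichever differs from the outgroup's state, so for I, II the derived state is '0', and for the remaining characters it is '1'.
I: derived state '0' in Taxon 2 only — an autapomorphy, so it tells us nothing about relationships among taxa.
II (derived state '0') is shared by Taxon 2 and Taxon 4 — a synapomorphy uniting that clade.
All ingroup taxa share the derived state '1' for III; it defines the ingroup but does not resolve relationships within it.
IV (derived state '1') is unique to Taxon 4 (autapomorphy; uninformative for grouping).
Most parsimonious ingroup topology: ((Taxon 2,Taxon 4),Taxon 7).
Taxon 4 and Taxon 2 share a more recent common ancestor with each other than either does with Taxon 7, so Taxon 7 is the least closely related of the three.

Taxon 7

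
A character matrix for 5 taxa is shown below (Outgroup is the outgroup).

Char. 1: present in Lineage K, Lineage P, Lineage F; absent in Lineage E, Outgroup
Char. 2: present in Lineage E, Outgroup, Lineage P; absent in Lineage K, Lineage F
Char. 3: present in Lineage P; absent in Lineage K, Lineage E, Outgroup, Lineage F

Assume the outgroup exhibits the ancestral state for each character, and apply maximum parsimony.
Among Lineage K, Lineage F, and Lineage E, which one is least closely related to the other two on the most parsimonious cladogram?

Lineage E

Character polarity is set by the outgroup: the derived state is whichever differs from the outgroup's state, so for Char. 2 the derived state is 'absent', and for the remaining characters it is 'present'.
Char. 1: derived state 'present' in Lineage F, Lineage K, and Lineage P only — synapomorphy for {Lineage F, Lineage K, Lineage P}.
Char. 2: derived state 'absent' in Lineage F and Lineage K only — synapomorphy for {Lineage F, Lineage K}.
Char. 3 (derived state 'present') is unique to Lineage P (autapomorphy; uninformative for grouping).
Most parsimonious ingroup topology: ((Lineage P,(Lineage F,Lineage K)),Lineage E).
Lineage K and Lineage F share a more recent common ancestor with each other than either does with Lineage E, so Lineage E is the least closely related of the three.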